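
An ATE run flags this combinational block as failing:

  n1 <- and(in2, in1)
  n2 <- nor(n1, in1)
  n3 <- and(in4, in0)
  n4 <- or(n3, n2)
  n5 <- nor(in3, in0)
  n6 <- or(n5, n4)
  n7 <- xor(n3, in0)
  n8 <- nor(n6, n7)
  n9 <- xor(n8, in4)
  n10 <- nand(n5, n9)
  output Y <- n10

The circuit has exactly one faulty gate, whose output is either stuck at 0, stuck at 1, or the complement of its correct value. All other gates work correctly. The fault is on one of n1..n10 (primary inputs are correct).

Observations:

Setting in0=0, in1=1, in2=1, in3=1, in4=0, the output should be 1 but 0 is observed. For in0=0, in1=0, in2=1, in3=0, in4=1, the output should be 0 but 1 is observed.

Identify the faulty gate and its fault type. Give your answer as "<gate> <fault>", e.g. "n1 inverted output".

n10 inverted output

Fault-free values for test 1 (in0=0, in1=1, in2=1, in3=1, in4=0): n1=1, n2=0, n3=0, n4=0, n5=0, n6=0, n7=0, n8=1, n9=1, n10=1, giving Y=1. Observed 0.
Test 1: faults giving observed 0 are {n10 stuck-at-0, n10 inverted output}.
Test 2 (in0=0, in1=0, in2=1, in3=0, in4=1): fault-free n1=0, n2=1, n3=0, n4=1, n5=1, n6=1, n7=0, n8=0, n9=1, n10=0 → 0; observed 1. Eliminates n10 stuck-at-0.
Only n10 inverted output is consistent with every test.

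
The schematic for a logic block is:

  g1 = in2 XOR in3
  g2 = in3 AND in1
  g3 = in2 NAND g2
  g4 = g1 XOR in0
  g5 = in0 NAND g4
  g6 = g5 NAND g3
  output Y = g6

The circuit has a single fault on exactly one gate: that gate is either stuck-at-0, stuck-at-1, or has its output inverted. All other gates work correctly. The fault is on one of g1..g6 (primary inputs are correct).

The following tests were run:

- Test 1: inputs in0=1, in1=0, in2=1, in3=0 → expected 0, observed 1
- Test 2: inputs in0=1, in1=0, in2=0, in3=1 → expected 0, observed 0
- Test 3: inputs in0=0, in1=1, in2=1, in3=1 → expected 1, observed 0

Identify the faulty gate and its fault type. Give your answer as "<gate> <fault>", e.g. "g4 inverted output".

g2 inverted output

Fault-free values for test 1 (in0=1, in1=0, in2=1, in3=0): g1=1, g2=0, g3=1, g4=0, g5=1, g6=0, giving Y=0. Observed 1.
Test 1: faults giving observed 1 are {g1 stuck-at-0, g1 inverted output, g2 stuck-at-1, g2 inverted output, g3 stuck-at-0, g3 inverted output, g4 stuck-at-1, g4 inverted output, g5 stuck-at-0, g5 inverted output, g6 stuck-at-1, g6 inverted output}.
Test 2 (in0=1, in1=0, in2=0, in3=1): fault-free g1=1, g2=0, g3=1, g4=0, g5=1, g6=0 → 0; observed 0. Eliminates g1 stuck-at-0, g1 inverted output, g3 stuck-at-0, g3 inverted output, g4 stuck-at-1, g4 inverted output, g5 stuck-at-0, g5 inverted output, g6 stuck-at-1, g6 inverted output.
Test 3 (in0=0, in1=1, in2=1, in3=1): fault-free g1=0, g2=1, g3=0, g4=0, g5=1, g6=1 → 1; observed 0. Eliminates g2 stuck-at-1.
Only g2 inverted output is consistent with every test.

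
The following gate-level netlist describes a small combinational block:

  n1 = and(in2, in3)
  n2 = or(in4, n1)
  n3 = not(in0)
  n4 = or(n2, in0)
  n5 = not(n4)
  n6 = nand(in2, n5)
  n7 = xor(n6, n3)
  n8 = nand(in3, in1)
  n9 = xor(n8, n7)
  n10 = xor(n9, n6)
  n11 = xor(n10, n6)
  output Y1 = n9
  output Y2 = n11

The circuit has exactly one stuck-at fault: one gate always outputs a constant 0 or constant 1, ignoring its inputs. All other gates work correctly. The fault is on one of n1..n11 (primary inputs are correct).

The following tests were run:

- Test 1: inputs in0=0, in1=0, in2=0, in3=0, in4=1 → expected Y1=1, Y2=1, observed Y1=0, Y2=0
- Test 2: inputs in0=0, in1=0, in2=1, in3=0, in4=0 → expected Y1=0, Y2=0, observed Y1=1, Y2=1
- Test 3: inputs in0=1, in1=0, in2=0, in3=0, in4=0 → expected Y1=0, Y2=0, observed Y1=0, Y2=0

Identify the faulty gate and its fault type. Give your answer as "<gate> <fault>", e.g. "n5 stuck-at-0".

n3 stuck-at-0

Fault-free values for test 1 (in0=0, in1=0, in2=0, in3=0, in4=1): n1=0, n2=1, n3=1, n4=1, n5=0, n6=1, n7=0, n8=1, n9=1, n10=0, n11=1, giving Y1=1, Y2=1. Observed Y1=0, Y2=0.
Test 1: faults giving observed Y1=0, Y2=0 are {n3 stuck-at-0, n6 stuck-at-0, n7 stuck-at-1, n8 stuck-at-0, n9 stuck-at-0}.
Test 2 (in0=0, in1=0, in2=1, in3=0, in4=0): fault-free n1=0, n2=0, n3=1, n4=0, n5=1, n6=0, n7=1, n8=1, n9=0, n10=0, n11=0 → Y1=0, Y2=0; observed Y1=1, Y2=1. Eliminates n6 stuck-at-0, n7 stuck-at-1, n9 stuck-at-0.
Test 3 (in0=1, in1=0, in2=0, in3=0, in4=0): fault-free n1=0, n2=0, n3=0, n4=1, n5=0, n6=1, n7=1, n8=1, n9=0, n10=1, n11=0 → Y1=0, Y2=0; observed Y1=0, Y2=0. Eliminates n8 stuck-at-0.
Only n3 stuck-at-0 is consistent with every test.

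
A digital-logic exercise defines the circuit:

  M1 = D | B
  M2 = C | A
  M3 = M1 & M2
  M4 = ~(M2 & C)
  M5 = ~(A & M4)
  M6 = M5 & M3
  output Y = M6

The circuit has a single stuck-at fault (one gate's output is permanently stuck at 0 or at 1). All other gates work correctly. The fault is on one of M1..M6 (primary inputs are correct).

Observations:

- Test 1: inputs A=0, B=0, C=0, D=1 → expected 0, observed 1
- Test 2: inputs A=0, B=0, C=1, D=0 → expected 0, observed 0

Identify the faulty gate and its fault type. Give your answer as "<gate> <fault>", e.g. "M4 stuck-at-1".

M2 stuck-at-1

Fault-free values for test 1 (A=0, B=0, C=0, D=1): M1=1, M2=0, M3=0, M4=1, M5=1, M6=0, giving Y=0. Observed 1.
Test 1: faults giving observed 1 are {M2 stuck-at-1, M3 stuck-at-1, M6 stuck-at-1}.
Test 2 (A=0, B=0, C=1, D=0): fault-free M1=0, M2=1, M3=0, M4=0, M5=1, M6=0 → 0; observed 0. Eliminates M3 stuck-at-1, M6 stuck-at-1.
Only M2 stuck-at-1 is consistent with every test.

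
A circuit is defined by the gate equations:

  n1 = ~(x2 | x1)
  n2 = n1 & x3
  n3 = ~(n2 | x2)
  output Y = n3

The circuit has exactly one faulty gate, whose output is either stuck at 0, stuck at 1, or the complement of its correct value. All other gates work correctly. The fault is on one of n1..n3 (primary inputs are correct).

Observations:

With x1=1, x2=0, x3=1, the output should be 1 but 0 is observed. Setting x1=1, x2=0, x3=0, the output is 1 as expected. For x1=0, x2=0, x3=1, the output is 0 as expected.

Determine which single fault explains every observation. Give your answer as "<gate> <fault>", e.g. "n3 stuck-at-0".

Fault-free values for test 1 (x1=1, x2=0, x3=1): n1=0, n2=0, n3=1, giving Y=1. Observed 0.
Test 1: faults giving observed 0 are {n1 stuck-at-1, n1 inverted output, n2 stuck-at-1, n2 inverted output, n3 stuck-at-0, n3 inverted output}.
Test 2 (x1=1, x2=0, x3=0): fault-free n1=0, n2=0, n3=1 → 1; observed 1. Eliminates n2 stuck-at-1, n2 inverted output, n3 stuck-at-0, n3 inverted output.
Test 3 (x1=0, x2=0, x3=1): fault-free n1=1, n2=1, n3=0 → 0; observed 0. Eliminates n1 inverted output.
Only n1 stuck-at-1 is consistent with every test.

n1 stuck-at-1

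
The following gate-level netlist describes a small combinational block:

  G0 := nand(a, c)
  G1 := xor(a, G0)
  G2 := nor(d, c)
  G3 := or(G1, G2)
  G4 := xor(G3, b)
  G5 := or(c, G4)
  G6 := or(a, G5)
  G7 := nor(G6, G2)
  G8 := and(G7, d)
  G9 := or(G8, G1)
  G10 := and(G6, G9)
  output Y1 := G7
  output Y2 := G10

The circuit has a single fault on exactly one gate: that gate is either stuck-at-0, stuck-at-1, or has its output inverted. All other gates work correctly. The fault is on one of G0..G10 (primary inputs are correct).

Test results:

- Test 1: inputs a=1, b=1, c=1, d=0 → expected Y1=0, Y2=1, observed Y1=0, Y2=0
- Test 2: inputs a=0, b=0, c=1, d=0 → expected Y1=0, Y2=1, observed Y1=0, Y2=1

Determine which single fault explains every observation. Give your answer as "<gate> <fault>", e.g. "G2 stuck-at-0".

Fault-free values for test 1 (a=1, b=1, c=1, d=0): G0=0, G1=1, G2=0, G3=1, G4=0, G5=1, G6=1, G7=0, G8=0, G9=1, G10=1, giving Y1=0, Y2=1. Observed Y1=0, Y2=0.
Test 1: faults giving observed Y1=0, Y2=0 are {G0 stuck-at-1, G0 inverted output, G1 stuck-at-0, G1 inverted output, G9 stuck-at-0, G9 inverted output, G10 stuck-at-0, G10 inverted output}.
Test 2 (a=0, b=0, c=1, d=0): fault-free G0=1, G1=1, G2=0, G3=1, G4=1, G5=1, G6=1, G7=0, G8=0, G9=1, G10=1 → Y1=0, Y2=1; observed Y1=0, Y2=1. Eliminates G0 inverted output, G1 stuck-at-0, G1 inverted output, G9 stuck-at-0, G9 inverted output, G10 stuck-at-0, G10 inverted output.
Only G0 stuck-at-1 is consistent with every test.

G0 stuck-at-1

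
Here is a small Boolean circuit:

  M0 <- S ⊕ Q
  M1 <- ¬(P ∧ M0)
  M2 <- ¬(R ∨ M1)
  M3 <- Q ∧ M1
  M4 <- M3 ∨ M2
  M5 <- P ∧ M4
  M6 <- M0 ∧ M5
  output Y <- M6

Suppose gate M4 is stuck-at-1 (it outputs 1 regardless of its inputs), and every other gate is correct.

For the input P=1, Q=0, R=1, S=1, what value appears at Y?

Propagate with M4 forced: M0=1, M1=0, M2=0, M3=0, M4=1 [stuck-at-1], M5=1, M6=1.
So Y = 1. (Without the fault it would be 0.)

1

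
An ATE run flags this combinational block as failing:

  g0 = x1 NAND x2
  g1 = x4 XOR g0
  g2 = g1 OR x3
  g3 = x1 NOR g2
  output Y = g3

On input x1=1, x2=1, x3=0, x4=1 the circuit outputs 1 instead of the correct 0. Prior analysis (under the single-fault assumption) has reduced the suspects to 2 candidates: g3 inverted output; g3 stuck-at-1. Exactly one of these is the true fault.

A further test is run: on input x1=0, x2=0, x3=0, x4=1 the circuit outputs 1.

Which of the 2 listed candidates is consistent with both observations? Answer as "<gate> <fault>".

Evaluate each candidate on input x1=0, x2=0, x3=0, x4=1:
  g3 inverted output: g0=1, g1=0, g2=0, g3=0 [inverted output] → 0 — eliminated
  g3 stuck-at-1: g0=1, g1=0, g2=0, g3=1 [stuck-at-1] → 1 — matches
Only g3 stuck-at-1 reproduces the observed 1.

g3 stuck-at-1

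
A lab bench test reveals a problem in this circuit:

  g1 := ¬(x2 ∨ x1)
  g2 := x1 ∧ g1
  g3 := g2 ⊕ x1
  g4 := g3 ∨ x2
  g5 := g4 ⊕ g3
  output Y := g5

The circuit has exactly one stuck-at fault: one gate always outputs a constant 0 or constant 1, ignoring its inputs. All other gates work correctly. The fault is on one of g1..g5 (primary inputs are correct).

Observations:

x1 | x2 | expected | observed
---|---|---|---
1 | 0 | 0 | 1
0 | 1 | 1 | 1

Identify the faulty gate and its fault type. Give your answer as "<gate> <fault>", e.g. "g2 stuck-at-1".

Fault-free values for test 1 (x1=1, x2=0): g1=0, g2=0, g3=1, g4=1, g5=0, giving Y=0. Observed 1.
Test 1: faults giving observed 1 are {g4 stuck-at-0, g5 stuck-at-1}.
Test 2 (x1=0, x2=1): fault-free g1=0, g2=0, g3=0, g4=1, g5=1 → 1; observed 1. Eliminates g4 stuck-at-0.
Only g5 stuck-at-1 is consistent with every test.

g5 stuck-at-1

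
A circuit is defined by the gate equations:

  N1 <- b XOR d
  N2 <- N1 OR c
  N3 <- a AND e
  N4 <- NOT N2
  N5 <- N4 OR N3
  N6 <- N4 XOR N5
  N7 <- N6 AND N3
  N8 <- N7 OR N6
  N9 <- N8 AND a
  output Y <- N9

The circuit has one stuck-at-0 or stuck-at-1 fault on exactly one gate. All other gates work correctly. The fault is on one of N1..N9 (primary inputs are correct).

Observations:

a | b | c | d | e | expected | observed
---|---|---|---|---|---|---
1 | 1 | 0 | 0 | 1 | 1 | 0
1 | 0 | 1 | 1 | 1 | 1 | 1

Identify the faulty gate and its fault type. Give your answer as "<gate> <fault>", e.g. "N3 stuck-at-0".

N1 stuck-at-0

Fault-free values for test 1 (a=1, b=1, c=0, d=0, e=1): N1=1, N2=1, N3=1, N4=0, N5=1, N6=1, N7=1, N8=1, N9=1, giving Y=1. Observed 0.
Test 1: faults giving observed 0 are {N1 stuck-at-0, N2 stuck-at-0, N3 stuck-at-0, N4 stuck-at-1, N5 stuck-at-0, N6 stuck-at-0, N8 stuck-at-0, N9 stuck-at-0}.
Test 2 (a=1, b=0, c=1, d=1, e=1): fault-free N1=1, N2=1, N3=1, N4=0, N5=1, N6=1, N7=1, N8=1, N9=1 → 1; observed 1. Eliminates N2 stuck-at-0, N3 stuck-at-0, N4 stuck-at-1, N5 stuck-at-0, N6 stuck-at-0, N8 stuck-at-0, N9 stuck-at-0.
Only N1 stuck-at-0 is consistent with every test.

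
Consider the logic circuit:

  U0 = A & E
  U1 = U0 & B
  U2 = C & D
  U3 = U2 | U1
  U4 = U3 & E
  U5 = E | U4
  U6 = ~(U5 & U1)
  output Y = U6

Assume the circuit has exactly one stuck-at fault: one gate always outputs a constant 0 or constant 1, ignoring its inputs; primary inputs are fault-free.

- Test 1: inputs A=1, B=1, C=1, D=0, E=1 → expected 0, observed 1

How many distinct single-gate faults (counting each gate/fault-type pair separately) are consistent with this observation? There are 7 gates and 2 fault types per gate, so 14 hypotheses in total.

Fault-free: U0=1, U1=1, U2=0, U3=1, U4=1, U5=1, U6=0 → 0. Observed 1.
  U0 stuck-at-0: output 1 ✓
  U0 stuck-at-1: output 0 ✗
  U1 stuck-at-0: output 1 ✓
  U1 stuck-at-1: output 0 ✗
  U2 stuck-at-0: output 0 ✗
  U2 stuck-at-1: output 0 ✗
  U3 stuck-at-0: output 0 ✗
  U3 stuck-at-1: output 0 ✗
  U4 stuck-at-0: output 0 ✗
  U4 stuck-at-1: output 0 ✗
  U5 stuck-at-0: output 1 ✓
  U5 stuck-at-1: output 0 ✗
  U6 stuck-at-0: output 0 ✗
  U6 stuck-at-1: output 1 ✓
Consistent faults: {U0 stuck-at-0, U1 stuck-at-0, U5 stuck-at-0, U6 stuck-at-1} — 4 in all.

4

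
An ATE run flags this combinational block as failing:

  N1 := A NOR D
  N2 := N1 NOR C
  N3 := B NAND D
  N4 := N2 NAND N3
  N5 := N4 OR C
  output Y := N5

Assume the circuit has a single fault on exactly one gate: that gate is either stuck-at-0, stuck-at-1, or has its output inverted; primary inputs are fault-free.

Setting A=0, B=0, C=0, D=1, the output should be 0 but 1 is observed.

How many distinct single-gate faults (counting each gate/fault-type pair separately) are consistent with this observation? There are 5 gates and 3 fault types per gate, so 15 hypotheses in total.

Fault-free: N1=0, N2=1, N3=1, N4=0, N5=0 → 0. Observed 1.
  N1: stuck-at-1, inverted output ✓; others ✗
  N2: stuck-at-0, inverted output ✓; others ✗
  N3: stuck-at-0, inverted output ✓; others ✗
  N4: stuck-at-1, inverted output ✓; others ✗
  N5: stuck-at-1, inverted output ✓; others ✗
Consistent faults: {N1 stuck-at-1, N1 inverted output, N2 stuck-at-0, N2 inverted output, N3 stuck-at-0, N3 inverted output, N4 stuck-at-1, N4 inverted output, N5 stuck-at-1, N5 inverted output} — 10 in all.

10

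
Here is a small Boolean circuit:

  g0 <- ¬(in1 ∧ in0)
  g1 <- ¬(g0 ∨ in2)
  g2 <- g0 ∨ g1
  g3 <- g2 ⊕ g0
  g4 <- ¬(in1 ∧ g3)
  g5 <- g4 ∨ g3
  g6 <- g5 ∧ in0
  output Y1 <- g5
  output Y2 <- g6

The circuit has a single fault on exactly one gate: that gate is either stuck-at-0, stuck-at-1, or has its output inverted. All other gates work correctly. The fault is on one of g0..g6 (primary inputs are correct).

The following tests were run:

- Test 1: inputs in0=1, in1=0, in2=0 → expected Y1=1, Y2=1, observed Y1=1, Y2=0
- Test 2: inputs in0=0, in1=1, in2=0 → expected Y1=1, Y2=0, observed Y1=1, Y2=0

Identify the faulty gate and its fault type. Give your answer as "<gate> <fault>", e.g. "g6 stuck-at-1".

g6 stuck-at-0

Fault-free values for test 1 (in0=1, in1=0, in2=0): g0=1, g1=0, g2=1, g3=0, g4=1, g5=1, g6=1, giving Y1=1, Y2=1. Observed Y1=1, Y2=0.
Test 1: faults giving observed Y1=1, Y2=0 are {g6 stuck-at-0, g6 inverted output}.
Test 2 (in0=0, in1=1, in2=0): fault-free g0=1, g1=0, g2=1, g3=0, g4=1, g5=1, g6=0 → Y1=1, Y2=0; observed Y1=1, Y2=0. Eliminates g6 inverted output.
Only g6 stuck-at-0 is consistent with every test.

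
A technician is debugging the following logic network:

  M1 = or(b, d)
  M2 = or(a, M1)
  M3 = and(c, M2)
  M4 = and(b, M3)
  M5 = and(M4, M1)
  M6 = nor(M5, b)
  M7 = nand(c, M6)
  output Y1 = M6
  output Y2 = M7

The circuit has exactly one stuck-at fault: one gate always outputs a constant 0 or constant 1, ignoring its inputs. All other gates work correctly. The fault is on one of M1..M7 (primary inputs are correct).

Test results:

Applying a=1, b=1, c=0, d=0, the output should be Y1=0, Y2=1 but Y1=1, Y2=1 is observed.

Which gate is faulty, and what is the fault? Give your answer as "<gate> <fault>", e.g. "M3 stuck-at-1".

M6 stuck-at-1

Fault-free values for test 1 (a=1, b=1, c=0, d=0): M1=1, M2=1, M3=0, M4=0, M5=0, M6=0, M7=1, giving Y1=0, Y2=1. Observed Y1=1, Y2=1.
Test 1: faults giving observed Y1=1, Y2=1 are {M6 stuck-at-1}.
Only M6 stuck-at-1 is consistent with every test.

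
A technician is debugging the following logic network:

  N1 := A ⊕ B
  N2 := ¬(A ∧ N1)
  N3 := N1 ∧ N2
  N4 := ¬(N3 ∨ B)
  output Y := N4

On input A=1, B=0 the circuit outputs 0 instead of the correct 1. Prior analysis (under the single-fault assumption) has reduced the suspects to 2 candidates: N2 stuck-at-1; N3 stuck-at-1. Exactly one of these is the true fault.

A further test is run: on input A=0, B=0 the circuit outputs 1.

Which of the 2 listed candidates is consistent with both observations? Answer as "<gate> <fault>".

Evaluate each candidate on input A=0, B=0:
  N2 stuck-at-1: N1=0, N2=1 [stuck-at-1], N3=0, N4=1 → 1 — matches
  N3 stuck-at-1: N1=0, N2=1, N3=1 [stuck-at-1], N4=0 → 0 — eliminated
Only N2 stuck-at-1 reproduces the observed 1.

N2 stuck-at-1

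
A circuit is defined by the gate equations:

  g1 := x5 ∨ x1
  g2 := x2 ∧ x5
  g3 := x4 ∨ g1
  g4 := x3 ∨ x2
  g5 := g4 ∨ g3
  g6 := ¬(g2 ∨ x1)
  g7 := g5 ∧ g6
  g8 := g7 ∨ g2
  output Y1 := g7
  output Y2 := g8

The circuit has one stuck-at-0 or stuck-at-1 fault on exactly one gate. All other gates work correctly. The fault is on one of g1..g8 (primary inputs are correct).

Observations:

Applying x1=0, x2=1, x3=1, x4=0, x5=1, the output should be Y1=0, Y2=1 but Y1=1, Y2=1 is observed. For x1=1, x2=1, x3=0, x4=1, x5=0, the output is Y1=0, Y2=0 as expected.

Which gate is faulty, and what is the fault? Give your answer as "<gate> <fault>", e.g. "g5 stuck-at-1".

g2 stuck-at-0

Fault-free values for test 1 (x1=0, x2=1, x3=1, x4=0, x5=1): g1=1, g2=1, g3=1, g4=1, g5=1, g6=0, g7=0, g8=1, giving Y1=0, Y2=1. Observed Y1=1, Y2=1.
Test 1: faults giving observed Y1=1, Y2=1 are {g2 stuck-at-0, g6 stuck-at-1, g7 stuck-at-1}.
Test 2 (x1=1, x2=1, x3=0, x4=1, x5=0): fault-free g1=1, g2=0, g3=1, g4=1, g5=1, g6=0, g7=0, g8=0 → Y1=0, Y2=0; observed Y1=0, Y2=0. Eliminates g6 stuck-at-1, g7 stuck-at-1.
Only g2 stuck-at-0 is consistent with every test.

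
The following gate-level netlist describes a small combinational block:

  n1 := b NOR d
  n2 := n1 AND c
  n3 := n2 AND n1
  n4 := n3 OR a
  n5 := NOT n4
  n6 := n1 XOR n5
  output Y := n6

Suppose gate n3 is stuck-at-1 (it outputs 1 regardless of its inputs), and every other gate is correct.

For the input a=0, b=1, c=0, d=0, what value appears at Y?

Propagate with n3 forced: n1=0, n2=0, n3=1 [stuck-at-1], n4=1, n5=0, n6=0.
So Y = 0. (Without the fault it would be 1.)

0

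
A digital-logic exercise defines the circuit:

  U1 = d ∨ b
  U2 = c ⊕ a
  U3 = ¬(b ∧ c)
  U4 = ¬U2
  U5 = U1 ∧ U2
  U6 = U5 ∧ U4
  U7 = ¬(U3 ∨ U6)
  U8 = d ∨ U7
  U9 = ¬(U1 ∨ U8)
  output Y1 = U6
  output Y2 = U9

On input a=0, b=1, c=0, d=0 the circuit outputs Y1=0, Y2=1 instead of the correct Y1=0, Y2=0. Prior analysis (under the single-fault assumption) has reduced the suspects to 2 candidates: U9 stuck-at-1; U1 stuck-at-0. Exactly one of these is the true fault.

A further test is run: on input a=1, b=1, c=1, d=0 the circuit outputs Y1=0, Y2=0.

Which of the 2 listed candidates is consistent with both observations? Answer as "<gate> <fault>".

Evaluate each candidate on input a=1, b=1, c=1, d=0:
  U9 stuck-at-1: U1=1, U2=0, U3=0, U4=1, U5=0, U6=0, U7=1, U8=1, U9=1 [stuck-at-1] → Y1=0, Y2=1 — eliminated
  U1 stuck-at-0: U1=0 [stuck-at-0], U2=0, U3=0, U4=1, U5=0, U6=0, U7=1, U8=1, U9=0 → Y1=0, Y2=0 — matches
Only U1 stuck-at-0 reproduces the observed Y1=0, Y2=0.

U1 stuck-at-0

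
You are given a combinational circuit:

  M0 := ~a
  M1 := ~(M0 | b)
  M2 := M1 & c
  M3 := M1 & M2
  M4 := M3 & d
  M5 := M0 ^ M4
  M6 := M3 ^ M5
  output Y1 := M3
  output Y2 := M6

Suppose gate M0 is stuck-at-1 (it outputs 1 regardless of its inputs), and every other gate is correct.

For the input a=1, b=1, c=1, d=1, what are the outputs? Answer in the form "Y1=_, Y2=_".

Propagate with M0 forced: M0=1 [stuck-at-1], M1=0, M2=0, M3=0, M4=0, M5=1, M6=1.
So the outputs are Y1=0, Y2=1. (Without the fault they would be Y1=0, Y2=0.)

Y1=0, Y2=1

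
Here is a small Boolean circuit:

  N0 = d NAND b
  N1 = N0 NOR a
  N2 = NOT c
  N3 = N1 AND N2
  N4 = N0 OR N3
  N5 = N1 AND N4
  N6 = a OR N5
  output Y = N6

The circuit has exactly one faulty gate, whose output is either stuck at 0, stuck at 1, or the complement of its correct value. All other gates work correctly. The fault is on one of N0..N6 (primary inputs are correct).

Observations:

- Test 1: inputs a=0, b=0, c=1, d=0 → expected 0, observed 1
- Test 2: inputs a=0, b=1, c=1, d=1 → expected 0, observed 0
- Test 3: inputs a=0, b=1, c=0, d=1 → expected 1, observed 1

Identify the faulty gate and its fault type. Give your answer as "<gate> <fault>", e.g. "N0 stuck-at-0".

N1 stuck-at-1

Fault-free values for test 1 (a=0, b=0, c=1, d=0): N0=1, N1=0, N2=0, N3=0, N4=1, N5=0, N6=0, giving Y=0. Observed 1.
Test 1: faults giving observed 1 are {N1 stuck-at-1, N1 inverted output, N5 stuck-at-1, N5 inverted output, N6 stuck-at-1, N6 inverted output}.
Test 2 (a=0, b=1, c=1, d=1): fault-free N0=0, N1=1, N2=0, N3=0, N4=0, N5=0, N6=0 → 0; observed 0. Eliminates N5 stuck-at-1, N5 inverted output, N6 stuck-at-1, N6 inverted output.
Test 3 (a=0, b=1, c=0, d=1): fault-free N0=0, N1=1, N2=1, N3=1, N4=1, N5=1, N6=1 → 1; observed 1. Eliminates N1 inverted output.
Only N1 stuck-at-1 is consistent with every test.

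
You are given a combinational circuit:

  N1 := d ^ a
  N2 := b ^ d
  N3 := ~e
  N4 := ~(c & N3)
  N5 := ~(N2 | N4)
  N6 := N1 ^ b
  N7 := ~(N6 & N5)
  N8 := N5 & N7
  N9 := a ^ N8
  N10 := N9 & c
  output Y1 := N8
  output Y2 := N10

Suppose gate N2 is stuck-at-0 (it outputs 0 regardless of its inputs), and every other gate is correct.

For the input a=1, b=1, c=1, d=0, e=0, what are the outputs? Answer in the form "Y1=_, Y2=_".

Propagate with N2 forced: N1=1, N2=0 [stuck-at-0], N3=1, N4=0, N5=1, N6=0, N7=1, N8=1, N9=0, N10=0.
So the outputs are Y1=1, Y2=0. (Without the fault they would be Y1=0, Y2=1.)

Y1=1, Y2=0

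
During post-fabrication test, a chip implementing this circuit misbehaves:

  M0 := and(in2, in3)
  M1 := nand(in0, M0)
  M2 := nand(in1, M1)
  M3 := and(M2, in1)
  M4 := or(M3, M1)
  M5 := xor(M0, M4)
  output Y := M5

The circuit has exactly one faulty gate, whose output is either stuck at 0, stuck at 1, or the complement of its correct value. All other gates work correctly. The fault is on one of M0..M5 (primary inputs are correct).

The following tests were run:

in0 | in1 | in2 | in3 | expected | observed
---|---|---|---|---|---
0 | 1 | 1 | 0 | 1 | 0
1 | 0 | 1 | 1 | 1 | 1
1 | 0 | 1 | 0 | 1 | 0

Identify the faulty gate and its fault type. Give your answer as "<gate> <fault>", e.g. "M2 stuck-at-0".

M4 stuck-at-0

Fault-free values for test 1 (in0=0, in1=1, in2=1, in3=0): M0=0, M1=1, M2=0, M3=0, M4=1, M5=1, giving Y=1. Observed 0.
Test 1: faults giving observed 0 are {M0 stuck-at-1, M0 inverted output, M4 stuck-at-0, M4 inverted output, M5 stuck-at-0, M5 inverted output}.
Test 2 (in0=1, in1=0, in2=1, in3=1): fault-free M0=1, M1=0, M2=1, M3=0, M4=0, M5=1 → 1; observed 1. Eliminates M4 inverted output, M5 stuck-at-0, M5 inverted output.
Test 3 (in0=1, in1=0, in2=1, in3=0): fault-free M0=0, M1=1, M2=1, M3=0, M4=1, M5=1 → 1; observed 0. Eliminates M0 stuck-at-1, M0 inverted output.
Only M4 stuck-at-0 is consistent with every test.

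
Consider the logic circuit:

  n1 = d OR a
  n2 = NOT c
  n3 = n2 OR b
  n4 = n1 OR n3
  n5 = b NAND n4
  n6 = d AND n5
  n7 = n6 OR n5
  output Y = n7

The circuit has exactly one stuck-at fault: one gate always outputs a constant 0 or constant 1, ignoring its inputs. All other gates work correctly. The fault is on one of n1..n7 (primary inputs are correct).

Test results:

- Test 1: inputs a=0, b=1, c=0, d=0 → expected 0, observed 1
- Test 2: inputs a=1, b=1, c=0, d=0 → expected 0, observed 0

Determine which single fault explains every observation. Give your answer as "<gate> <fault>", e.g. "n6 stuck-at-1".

Fault-free values for test 1 (a=0, b=1, c=0, d=0): n1=0, n2=1, n3=1, n4=1, n5=0, n6=0, n7=0, giving Y=0. Observed 1.
Test 1: faults giving observed 1 are {n3 stuck-at-0, n4 stuck-at-0, n5 stuck-at-1, n6 stuck-at-1, n7 stuck-at-1}.
Test 2 (a=1, b=1, c=0, d=0): fault-free n1=1, n2=1, n3=1, n4=1, n5=0, n6=0, n7=0 → 0; observed 0. Eliminates n4 stuck-at-0, n5 stuck-at-1, n6 stuck-at-1, n7 stuck-at-1.
Only n3 stuck-at-0 is consistent with every test.

n3 stuck-at-0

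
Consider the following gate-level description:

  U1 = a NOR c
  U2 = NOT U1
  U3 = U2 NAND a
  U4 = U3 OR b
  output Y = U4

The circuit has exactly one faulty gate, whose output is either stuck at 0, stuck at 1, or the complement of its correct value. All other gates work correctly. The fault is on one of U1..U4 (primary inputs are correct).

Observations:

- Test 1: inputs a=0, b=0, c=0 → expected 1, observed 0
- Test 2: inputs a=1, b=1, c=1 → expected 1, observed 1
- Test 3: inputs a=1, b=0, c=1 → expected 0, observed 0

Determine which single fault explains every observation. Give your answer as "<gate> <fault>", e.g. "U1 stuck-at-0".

Fault-free values for test 1 (a=0, b=0, c=0): U1=1, U2=0, U3=1, U4=1, giving Y=1. Observed 0.
Test 1: faults giving observed 0 are {U3 stuck-at-0, U3 inverted output, U4 stuck-at-0, U4 inverted output}.
Test 2 (a=1, b=1, c=1): fault-free U1=0, U2=1, U3=0, U4=1 → 1; observed 1. Eliminates U4 stuck-at-0, U4 inverted output.
Test 3 (a=1, b=0, c=1): fault-free U1=0, U2=1, U3=0, U4=0 → 0; observed 0. Eliminates U3 inverted output.
Only U3 stuck-at-0 is consistent with every test.

U3 stuck-at-0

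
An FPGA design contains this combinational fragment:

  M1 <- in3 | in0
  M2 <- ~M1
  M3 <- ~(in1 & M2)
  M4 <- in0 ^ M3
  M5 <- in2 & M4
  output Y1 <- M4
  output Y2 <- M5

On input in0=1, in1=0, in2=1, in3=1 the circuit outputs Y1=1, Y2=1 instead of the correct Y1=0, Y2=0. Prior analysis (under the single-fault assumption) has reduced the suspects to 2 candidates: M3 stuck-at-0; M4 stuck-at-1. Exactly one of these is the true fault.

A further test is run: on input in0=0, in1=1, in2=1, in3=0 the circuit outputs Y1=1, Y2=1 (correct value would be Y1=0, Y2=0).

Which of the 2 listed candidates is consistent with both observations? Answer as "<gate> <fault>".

Evaluate each candidate on input in0=0, in1=1, in2=1, in3=0:
  M3 stuck-at-0: M1=0, M2=1, M3=0 [stuck-at-0], M4=0, M5=0 → Y1=0, Y2=0 — eliminated
  M4 stuck-at-1: M1=0, M2=1, M3=0, M4=1 [stuck-at-1], M5=1 → Y1=1, Y2=1 — matches
Only M4 stuck-at-1 reproduces the observed Y1=1, Y2=1.

M4 stuck-at-1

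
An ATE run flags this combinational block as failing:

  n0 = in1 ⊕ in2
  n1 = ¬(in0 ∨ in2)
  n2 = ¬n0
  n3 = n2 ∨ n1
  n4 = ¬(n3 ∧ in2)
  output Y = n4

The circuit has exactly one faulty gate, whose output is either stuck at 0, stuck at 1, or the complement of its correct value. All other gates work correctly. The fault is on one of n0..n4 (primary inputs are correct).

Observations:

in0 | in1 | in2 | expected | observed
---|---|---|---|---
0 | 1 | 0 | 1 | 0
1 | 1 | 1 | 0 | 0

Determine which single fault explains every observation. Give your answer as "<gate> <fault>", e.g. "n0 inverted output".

n4 stuck-at-0

Fault-free values for test 1 (in0=0, in1=1, in2=0): n0=1, n1=1, n2=0, n3=1, n4=1, giving Y=1. Observed 0.
Test 1: faults giving observed 0 are {n4 stuck-at-0, n4 inverted output}.
Test 2 (in0=1, in1=1, in2=1): fault-free n0=0, n1=0, n2=1, n3=1, n4=0 → 0; observed 0. Eliminates n4 inverted output.
Only n4 stuck-at-0 is consistent with every test.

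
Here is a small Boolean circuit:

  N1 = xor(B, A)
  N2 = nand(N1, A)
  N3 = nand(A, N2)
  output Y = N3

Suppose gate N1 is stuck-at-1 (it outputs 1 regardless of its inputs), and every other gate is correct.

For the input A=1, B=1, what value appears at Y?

Propagate with N1 forced: N1=1 [stuck-at-1], N2=0, N3=1.
So Y = 1. (Without the fault it would be 0.)

1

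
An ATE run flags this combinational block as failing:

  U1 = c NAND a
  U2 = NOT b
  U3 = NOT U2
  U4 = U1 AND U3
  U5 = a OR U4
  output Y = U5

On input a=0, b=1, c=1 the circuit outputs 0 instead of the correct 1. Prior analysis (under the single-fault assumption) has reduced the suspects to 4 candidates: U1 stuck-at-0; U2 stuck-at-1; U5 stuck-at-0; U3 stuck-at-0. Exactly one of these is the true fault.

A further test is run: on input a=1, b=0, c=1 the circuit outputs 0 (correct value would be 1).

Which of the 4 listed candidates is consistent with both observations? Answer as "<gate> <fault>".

U5 stuck-at-0

Evaluate each candidate on input a=1, b=0, c=1:
  U1 stuck-at-0: U1=0 [stuck-at-0], U2=1, U3=0, U4=0, U5=1 → 1 — eliminated
  U2 stuck-at-1: U1=0, U2=1 [stuck-at-1], U3=0, U4=0, U5=1 → 1 — eliminated
  U5 stuck-at-0: U1=0, U2=1, U3=0, U4=0, U5=0 [stuck-at-0] → 0 — matches
  U3 stuck-at-0: U1=0, U2=1, U3=0 [stuck-at-0], U4=0, U5=1 → 1 — eliminated
Only U5 stuck-at-0 reproduces the observed 0.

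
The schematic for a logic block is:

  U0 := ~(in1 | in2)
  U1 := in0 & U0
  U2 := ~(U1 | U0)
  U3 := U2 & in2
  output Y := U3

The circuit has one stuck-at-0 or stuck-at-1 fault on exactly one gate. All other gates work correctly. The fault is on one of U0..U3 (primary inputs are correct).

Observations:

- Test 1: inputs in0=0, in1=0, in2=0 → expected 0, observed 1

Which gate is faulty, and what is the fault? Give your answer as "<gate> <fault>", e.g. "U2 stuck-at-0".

Fault-free values for test 1 (in0=0, in1=0, in2=0): U0=1, U1=0, U2=0, U3=0, giving Y=0. Observed 1.
Test 1: faults giving observed 1 are {U3 stuck-at-1}.
Only U3 stuck-at-1 is consistent with every test.

U3 stuck-at-1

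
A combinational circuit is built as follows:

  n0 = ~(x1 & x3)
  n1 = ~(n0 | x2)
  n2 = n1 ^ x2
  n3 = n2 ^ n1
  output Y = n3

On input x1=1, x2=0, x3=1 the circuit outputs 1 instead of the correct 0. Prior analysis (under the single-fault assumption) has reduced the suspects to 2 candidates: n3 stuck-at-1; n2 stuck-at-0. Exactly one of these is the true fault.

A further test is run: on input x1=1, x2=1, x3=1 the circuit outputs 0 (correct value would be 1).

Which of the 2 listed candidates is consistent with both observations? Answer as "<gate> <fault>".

n2 stuck-at-0

Evaluate each candidate on input x1=1, x2=1, x3=1:
  n3 stuck-at-1: n0=0, n1=0, n2=1, n3=1 [stuck-at-1] → 1 — eliminated
  n2 stuck-at-0: n0=0, n1=0, n2=0 [stuck-at-0], n3=0 → 0 — matches
Only n2 stuck-at-0 reproduces the observed 0.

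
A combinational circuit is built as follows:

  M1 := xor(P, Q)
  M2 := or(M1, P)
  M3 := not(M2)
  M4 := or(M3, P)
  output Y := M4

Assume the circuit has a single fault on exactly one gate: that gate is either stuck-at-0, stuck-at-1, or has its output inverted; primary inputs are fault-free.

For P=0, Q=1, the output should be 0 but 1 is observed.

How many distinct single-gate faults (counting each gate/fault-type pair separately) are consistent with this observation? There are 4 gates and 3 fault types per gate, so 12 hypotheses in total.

Fault-free: M1=1, M2=1, M3=0, M4=0 → 0. Observed 1.
  M1 stuck-at-0: output 1 ✓
  M1 stuck-at-1: output 0 ✗
  M1 inverted output: output 1 ✓
  M2 stuck-at-0: output 1 ✓
  M2 stuck-at-1: output 0 ✗
  M2 inverted output: output 1 ✓
  M3 stuck-at-0: output 0 ✗
  M3 stuck-at-1: output 1 ✓
  M3 inverted output: output 1 ✓
  M4 stuck-at-0: output 0 ✗
  M4 stuck-at-1: output 1 ✓
  M4 inverted output: output 1 ✓
Consistent faults: {M1 stuck-at-0, M1 inverted output, M2 stuck-at-0, M2 inverted output, M3 stuck-at-1, M3 inverted output, M4 stuck-at-1, M4 inverted output} — 8 in all.

8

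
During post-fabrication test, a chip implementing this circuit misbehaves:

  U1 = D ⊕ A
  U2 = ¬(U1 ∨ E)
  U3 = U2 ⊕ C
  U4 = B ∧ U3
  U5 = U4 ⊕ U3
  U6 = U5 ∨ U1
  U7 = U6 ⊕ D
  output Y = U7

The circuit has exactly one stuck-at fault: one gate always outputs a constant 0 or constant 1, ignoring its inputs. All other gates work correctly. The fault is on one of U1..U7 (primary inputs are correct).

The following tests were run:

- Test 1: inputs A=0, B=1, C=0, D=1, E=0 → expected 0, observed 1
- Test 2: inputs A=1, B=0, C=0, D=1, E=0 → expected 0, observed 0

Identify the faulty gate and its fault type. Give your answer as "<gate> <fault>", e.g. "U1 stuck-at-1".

Fault-free values for test 1 (A=0, B=1, C=0, D=1, E=0): U1=1, U2=0, U3=0, U4=0, U5=0, U6=1, U7=0, giving Y=0. Observed 1.
Test 1: faults giving observed 1 are {U1 stuck-at-0, U6 stuck-at-0, U7 stuck-at-1}.
Test 2 (A=1, B=0, C=0, D=1, E=0): fault-free U1=0, U2=1, U3=1, U4=0, U5=1, U6=1, U7=0 → 0; observed 0. Eliminates U6 stuck-at-0, U7 stuck-at-1.
Only U1 stuck-at-0 is consistent with every test.

U1 stuck-at-0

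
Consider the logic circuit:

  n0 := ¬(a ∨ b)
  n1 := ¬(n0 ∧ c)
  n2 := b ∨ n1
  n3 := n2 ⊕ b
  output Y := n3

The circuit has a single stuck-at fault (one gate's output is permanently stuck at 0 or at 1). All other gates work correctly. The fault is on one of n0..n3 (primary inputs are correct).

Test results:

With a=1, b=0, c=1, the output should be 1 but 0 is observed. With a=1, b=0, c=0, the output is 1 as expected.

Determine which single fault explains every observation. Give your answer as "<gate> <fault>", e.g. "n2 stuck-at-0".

n0 stuck-at-1

Fault-free values for test 1 (a=1, b=0, c=1): n0=0, n1=1, n2=1, n3=1, giving Y=1. Observed 0.
Test 1: faults giving observed 0 are {n0 stuck-at-1, n1 stuck-at-0, n2 stuck-at-0, n3 stuck-at-0}.
Test 2 (a=1, b=0, c=0): fault-free n0=0, n1=1, n2=1, n3=1 → 1; observed 1. Eliminates n1 stuck-at-0, n2 stuck-at-0, n3 stuck-at-0.
Only n0 stuck-at-1 is consistent with every test.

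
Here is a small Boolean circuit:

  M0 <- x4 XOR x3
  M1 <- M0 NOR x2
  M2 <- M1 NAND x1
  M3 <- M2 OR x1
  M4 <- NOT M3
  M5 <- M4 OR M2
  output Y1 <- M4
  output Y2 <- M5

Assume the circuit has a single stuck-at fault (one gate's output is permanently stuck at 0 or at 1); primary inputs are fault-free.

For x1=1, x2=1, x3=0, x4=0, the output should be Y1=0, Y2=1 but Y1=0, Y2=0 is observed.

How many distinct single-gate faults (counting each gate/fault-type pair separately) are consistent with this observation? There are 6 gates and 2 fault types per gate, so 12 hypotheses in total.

Fault-free: M0=0, M1=0, M2=1, M3=1, M4=0, M5=1 → Y1=0, Y2=1. Observed Y1=0, Y2=0.
  M0 stuck-at-0: output Y1=0, Y2=1 ✗
  M0 stuck-at-1: output Y1=0, Y2=1 ✗
  M1 stuck-at-0: output Y1=0, Y2=1 ✗
  M1 stuck-at-1: output Y1=0, Y2=0 ✓
  M2 stuck-at-0: output Y1=0, Y2=0 ✓
  M2 stuck-at-1: output Y1=0, Y2=1 ✗
  M3 stuck-at-0: output Y1=1, Y2=1 ✗
  M3 stuck-at-1: output Y1=0, Y2=1 ✗
  M4 stuck-at-0: output Y1=0, Y2=1 ✗
  M4 stuck-at-1: output Y1=1, Y2=1 ✗
  M5 stuck-at-0: output Y1=0, Y2=0 ✓
  M5 stuck-at-1: output Y1=0, Y2=1 ✗
Consistent faults: {M1 stuck-at-1, M2 stuck-at-0, M5 stuck-at-0} — 3 in all.

3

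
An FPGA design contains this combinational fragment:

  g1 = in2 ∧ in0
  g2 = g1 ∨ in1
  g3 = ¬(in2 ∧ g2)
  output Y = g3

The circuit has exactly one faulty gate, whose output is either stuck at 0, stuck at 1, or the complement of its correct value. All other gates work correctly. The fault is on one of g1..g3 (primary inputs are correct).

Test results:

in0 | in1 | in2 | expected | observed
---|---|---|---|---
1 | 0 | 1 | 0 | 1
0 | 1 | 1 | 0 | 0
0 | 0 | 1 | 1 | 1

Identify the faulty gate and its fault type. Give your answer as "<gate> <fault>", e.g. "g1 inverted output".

g1 stuck-at-0

Fault-free values for test 1 (in0=1, in1=0, in2=1): g1=1, g2=1, g3=0, giving Y=0. Observed 1.
Test 1: faults giving observed 1 are {g1 stuck-at-0, g1 inverted output, g2 stuck-at-0, g2 inverted output, g3 stuck-at-1, g3 inverted output}.
Test 2 (in0=0, in1=1, in2=1): fault-free g1=0, g2=1, g3=0 → 0; observed 0. Eliminates g2 stuck-at-0, g2 inverted output, g3 stuck-at-1, g3 inverted output.
Test 3 (in0=0, in1=0, in2=1): fault-free g1=0, g2=0, g3=1 → 1; observed 1. Eliminates g1 inverted output.
Only g1 stuck-at-0 is consistent with every test.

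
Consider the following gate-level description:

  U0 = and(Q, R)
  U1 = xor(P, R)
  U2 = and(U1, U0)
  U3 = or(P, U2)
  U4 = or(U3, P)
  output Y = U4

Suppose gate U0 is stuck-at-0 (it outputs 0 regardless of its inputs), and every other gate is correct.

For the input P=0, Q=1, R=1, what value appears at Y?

0

Propagate with U0 forced: U0=0 [stuck-at-0], U1=1, U2=0, U3=0, U4=0.
So Y = 0. (Without the fault it would be 1.)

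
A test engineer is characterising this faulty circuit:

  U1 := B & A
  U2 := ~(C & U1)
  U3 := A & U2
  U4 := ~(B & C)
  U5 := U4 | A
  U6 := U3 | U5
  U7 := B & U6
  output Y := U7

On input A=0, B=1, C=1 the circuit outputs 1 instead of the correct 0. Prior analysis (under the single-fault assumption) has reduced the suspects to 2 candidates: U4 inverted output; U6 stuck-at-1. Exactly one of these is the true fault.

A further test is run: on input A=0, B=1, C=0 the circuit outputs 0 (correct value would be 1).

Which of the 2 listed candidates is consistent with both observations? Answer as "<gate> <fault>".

U4 inverted output

Evaluate each candidate on input A=0, B=1, C=0:
  U4 inverted output: U1=0, U2=1, U3=0, U4=0 [inverted output], U5=0, U6=0, U7=0 → 0 — matches
  U6 stuck-at-1: U1=0, U2=1, U3=0, U4=1, U5=1, U6=1 [stuck-at-1], U7=1 → 1 — eliminated
Only U4 inverted output reproduces the observed 0.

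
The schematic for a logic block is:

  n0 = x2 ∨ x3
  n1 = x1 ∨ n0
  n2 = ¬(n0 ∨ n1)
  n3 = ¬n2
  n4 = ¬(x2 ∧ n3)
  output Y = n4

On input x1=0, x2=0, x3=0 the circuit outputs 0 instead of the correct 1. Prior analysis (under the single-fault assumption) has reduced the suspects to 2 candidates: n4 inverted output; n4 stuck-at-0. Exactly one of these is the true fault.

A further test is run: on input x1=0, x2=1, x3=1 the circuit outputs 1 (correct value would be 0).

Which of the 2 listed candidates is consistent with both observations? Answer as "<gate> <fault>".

Evaluate each candidate on input x1=0, x2=1, x3=1:
  n4 inverted output: n0=1, n1=1, n2=0, n3=1, n4=1 [inverted output] → 1 — matches
  n4 stuck-at-0: n0=1, n1=1, n2=0, n3=1, n4=0 [stuck-at-0] → 0 — eliminated
Only n4 inverted output reproduces the observed 1.

n4 inverted output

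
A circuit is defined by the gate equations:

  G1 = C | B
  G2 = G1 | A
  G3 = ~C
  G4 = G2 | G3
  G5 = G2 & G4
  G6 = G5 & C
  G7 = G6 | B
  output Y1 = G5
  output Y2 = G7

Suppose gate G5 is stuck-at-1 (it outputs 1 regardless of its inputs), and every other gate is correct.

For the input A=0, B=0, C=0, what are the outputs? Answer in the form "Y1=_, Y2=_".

Propagate with G5 forced: G1=0, G2=0, G3=1, G4=1, G5=1 [stuck-at-1], G6=0, G7=0.
So the outputs are Y1=1, Y2=0. (Without the fault they would be Y1=0, Y2=0.)

Y1=1, Y2=0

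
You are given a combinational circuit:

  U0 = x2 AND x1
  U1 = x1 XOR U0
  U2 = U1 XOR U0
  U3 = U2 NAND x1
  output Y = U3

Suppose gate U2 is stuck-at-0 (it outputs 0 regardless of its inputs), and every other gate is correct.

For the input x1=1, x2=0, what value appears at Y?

1

Propagate with U2 forced: U0=0, U1=1, U2=0 [stuck-at-0], U3=1.
So Y = 1. (Without the fault it would be 0.)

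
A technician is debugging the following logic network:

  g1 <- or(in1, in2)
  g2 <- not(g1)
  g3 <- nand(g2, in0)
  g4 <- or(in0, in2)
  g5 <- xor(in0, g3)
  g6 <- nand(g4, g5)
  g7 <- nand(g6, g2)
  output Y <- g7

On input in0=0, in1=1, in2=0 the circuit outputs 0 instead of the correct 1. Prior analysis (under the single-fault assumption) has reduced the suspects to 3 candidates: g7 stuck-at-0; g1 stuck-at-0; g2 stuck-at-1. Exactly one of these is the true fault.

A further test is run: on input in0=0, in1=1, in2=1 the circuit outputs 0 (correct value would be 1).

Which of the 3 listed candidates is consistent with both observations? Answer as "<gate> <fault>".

Evaluate each candidate on input in0=0, in1=1, in2=1:
  g7 stuck-at-0: g1=1, g2=0, g3=1, g4=1, g5=1, g6=0, g7=0 [stuck-at-0] → 0 — matches
  g1 stuck-at-0: g1=0 [stuck-at-0], g2=1, g3=1, g4=1, g5=1, g6=0, g7=1 → 1 — eliminated
  g2 stuck-at-1: g1=1, g2=1 [stuck-at-1], g3=1, g4=1, g5=1, g6=0, g7=1 → 1 — eliminated
Only g7 stuck-at-0 reproduces the observed 0.

g7 stuck-at-0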